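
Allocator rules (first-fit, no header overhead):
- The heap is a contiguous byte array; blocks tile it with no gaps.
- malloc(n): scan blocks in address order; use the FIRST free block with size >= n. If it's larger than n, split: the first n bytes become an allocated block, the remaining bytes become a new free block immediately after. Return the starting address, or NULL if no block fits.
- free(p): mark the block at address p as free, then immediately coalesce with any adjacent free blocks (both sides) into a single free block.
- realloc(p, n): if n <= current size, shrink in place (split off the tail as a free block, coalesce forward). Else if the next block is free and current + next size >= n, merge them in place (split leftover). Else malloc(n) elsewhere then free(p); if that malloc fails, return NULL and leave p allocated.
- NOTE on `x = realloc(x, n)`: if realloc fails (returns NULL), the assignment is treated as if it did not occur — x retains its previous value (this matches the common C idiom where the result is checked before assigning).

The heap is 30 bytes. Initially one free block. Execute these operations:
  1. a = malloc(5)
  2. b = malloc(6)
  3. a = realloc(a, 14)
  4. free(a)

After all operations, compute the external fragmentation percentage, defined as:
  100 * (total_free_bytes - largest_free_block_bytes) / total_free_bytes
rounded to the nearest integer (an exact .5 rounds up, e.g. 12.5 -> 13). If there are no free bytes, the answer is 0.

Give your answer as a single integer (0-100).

Op 1: a = malloc(5) -> a = 0; heap: [0-4 ALLOC][5-29 FREE]
Op 2: b = malloc(6) -> b = 5; heap: [0-4 ALLOC][5-10 ALLOC][11-29 FREE]
Op 3: a = realloc(a, 14) -> a = 11; heap: [0-4 FREE][5-10 ALLOC][11-24 ALLOC][25-29 FREE]
Op 4: free(a) -> (freed a); heap: [0-4 FREE][5-10 ALLOC][11-29 FREE]
Free blocks: [5 19] total_free=24 largest=19 -> 100*(24-19)/24 = 500/24 ≈ 20.833 -> rounds to 21

Answer: 21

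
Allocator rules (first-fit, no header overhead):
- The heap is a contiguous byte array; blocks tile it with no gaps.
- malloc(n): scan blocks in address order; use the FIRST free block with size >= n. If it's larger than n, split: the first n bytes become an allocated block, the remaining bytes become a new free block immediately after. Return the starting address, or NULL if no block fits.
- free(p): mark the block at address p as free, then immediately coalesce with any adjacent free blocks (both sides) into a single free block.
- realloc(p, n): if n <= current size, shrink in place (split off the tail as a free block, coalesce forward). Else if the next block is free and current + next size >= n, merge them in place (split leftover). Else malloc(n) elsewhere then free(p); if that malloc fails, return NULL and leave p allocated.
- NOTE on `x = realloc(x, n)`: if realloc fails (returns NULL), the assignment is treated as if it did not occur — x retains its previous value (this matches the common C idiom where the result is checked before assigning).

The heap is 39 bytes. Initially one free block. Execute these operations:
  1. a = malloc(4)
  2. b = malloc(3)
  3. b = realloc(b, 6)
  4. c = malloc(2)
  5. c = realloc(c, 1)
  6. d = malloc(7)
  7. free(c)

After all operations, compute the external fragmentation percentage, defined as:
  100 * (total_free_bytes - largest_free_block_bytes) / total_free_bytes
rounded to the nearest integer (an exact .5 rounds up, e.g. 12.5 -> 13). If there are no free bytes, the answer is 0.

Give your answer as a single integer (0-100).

Op 1: a = malloc(4) -> a = 0; heap: [0-3 ALLOC][4-38 FREE]
Op 2: b = malloc(3) -> b = 4; heap: [0-3 ALLOC][4-6 ALLOC][7-38 FREE]
Op 3: b = realloc(b, 6) -> b = 4; heap: [0-3 ALLOC][4-9 ALLOC][10-38 FREE]
Op 4: c = malloc(2) -> c = 10; heap: [0-3 ALLOC][4-9 ALLOC][10-11 ALLOC][12-38 FREE]
Op 5: c = realloc(c, 1) -> c = 10; heap: [0-3 ALLOC][4-9 ALLOC][10-10 ALLOC][11-38 FREE]
Op 6: d = malloc(7) -> d = 11; heap: [0-3 ALLOC][4-9 ALLOC][10-10 ALLOC][11-17 ALLOC][18-38 FREE]
Op 7: free(c) -> (freed c); heap: [0-3 ALLOC][4-9 ALLOC][10-10 FREE][11-17 ALLOC][18-38 FREE]
Free blocks: [1 21] total_free=22 largest=21 -> 100*(22-21)/22 = 100/22 ≈ 4.545 -> rounds to 5

Answer: 5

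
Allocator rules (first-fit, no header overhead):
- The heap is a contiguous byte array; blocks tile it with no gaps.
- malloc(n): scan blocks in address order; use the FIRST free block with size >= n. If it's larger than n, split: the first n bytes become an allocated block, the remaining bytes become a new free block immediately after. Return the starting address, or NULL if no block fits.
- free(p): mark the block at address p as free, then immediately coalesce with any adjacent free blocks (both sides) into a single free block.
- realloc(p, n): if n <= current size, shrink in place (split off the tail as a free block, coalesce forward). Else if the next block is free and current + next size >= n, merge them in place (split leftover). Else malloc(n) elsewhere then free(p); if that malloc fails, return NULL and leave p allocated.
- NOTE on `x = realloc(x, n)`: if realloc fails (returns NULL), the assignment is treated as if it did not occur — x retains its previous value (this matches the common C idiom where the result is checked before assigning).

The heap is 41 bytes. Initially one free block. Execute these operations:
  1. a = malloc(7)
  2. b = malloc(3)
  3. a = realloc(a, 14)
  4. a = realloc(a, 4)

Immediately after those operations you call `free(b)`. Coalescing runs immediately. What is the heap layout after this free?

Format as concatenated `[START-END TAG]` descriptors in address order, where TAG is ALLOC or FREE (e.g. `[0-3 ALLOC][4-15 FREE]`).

Answer: [0-9 FREE][10-13 ALLOC][14-40 FREE]

Derivation:
Op 1: a = malloc(7) -> a = 0; heap: [0-6 ALLOC][7-40 FREE]
Op 2: b = malloc(3) -> b = 7; heap: [0-6 ALLOC][7-9 ALLOC][10-40 FREE]
Op 3: a = realloc(a, 14) -> a = 10; heap: [0-6 FREE][7-9 ALLOC][10-23 ALLOC][24-40 FREE]
Op 4: a = realloc(a, 4) -> a = 10; heap: [0-6 FREE][7-9 ALLOC][10-13 ALLOC][14-40 FREE]
free(b): b = 7 -> block [7-9 ALLOC]; mark free, coalesce with adjacent free neighbors -> [0-9 FREE][10-13 ALLOC][14-40 FREE]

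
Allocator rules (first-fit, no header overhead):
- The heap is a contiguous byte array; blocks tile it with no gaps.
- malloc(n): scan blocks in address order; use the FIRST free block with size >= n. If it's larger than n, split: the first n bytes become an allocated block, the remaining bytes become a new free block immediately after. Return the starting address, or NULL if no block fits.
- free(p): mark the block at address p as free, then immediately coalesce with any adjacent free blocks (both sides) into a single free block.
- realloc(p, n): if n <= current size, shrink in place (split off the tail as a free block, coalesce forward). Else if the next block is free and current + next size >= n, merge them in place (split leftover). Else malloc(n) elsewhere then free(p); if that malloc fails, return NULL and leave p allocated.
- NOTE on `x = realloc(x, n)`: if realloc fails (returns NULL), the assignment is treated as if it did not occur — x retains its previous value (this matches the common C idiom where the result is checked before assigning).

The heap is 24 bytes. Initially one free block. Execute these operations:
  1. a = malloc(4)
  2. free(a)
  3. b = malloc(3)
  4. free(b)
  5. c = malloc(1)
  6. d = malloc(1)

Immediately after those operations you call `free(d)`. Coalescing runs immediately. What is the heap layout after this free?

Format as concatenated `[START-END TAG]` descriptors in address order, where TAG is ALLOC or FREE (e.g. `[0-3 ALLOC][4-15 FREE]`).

Answer: [0-0 ALLOC][1-23 FREE]

Derivation:
Op 1: a = malloc(4) -> a = 0; heap: [0-3 ALLOC][4-23 FREE]
Op 2: free(a) -> (freed a); heap: [0-23 FREE]
Op 3: b = malloc(3) -> b = 0; heap: [0-2 ALLOC][3-23 FREE]
Op 4: free(b) -> (freed b); heap: [0-23 FREE]
Op 5: c = malloc(1) -> c = 0; heap: [0-0 ALLOC][1-23 FREE]
Op 6: d = malloc(1) -> d = 1; heap: [0-0 ALLOC][1-1 ALLOC][2-23 FREE]
free(d): d = 1 -> block [1-1 ALLOC]; mark free, coalesce with adjacent free neighbors -> [0-0 ALLOC][1-23 FREE]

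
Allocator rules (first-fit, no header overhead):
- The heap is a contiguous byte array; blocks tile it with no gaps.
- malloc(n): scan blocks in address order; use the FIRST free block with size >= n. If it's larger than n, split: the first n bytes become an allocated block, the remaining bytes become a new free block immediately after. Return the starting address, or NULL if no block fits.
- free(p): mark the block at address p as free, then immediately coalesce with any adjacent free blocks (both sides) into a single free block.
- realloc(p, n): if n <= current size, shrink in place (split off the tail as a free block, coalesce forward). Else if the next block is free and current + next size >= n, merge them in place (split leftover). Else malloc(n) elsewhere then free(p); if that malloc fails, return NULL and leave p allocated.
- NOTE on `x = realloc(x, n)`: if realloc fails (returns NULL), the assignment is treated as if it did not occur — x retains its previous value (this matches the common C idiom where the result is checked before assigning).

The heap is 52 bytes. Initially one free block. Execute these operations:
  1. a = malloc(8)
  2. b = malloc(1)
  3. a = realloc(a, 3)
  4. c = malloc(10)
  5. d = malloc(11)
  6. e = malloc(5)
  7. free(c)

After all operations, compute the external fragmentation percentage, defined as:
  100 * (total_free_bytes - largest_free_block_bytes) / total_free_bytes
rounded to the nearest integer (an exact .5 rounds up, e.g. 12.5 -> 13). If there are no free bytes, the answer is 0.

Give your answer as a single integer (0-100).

Op 1: a = malloc(8) -> a = 0; heap: [0-7 ALLOC][8-51 FREE]
Op 2: b = malloc(1) -> b = 8; heap: [0-7 ALLOC][8-8 ALLOC][9-51 FREE]
Op 3: a = realloc(a, 3) -> a = 0; heap: [0-2 ALLOC][3-7 FREE][8-8 ALLOC][9-51 FREE]
Op 4: c = malloc(10) -> c = 9; heap: [0-2 ALLOC][3-7 FREE][8-8 ALLOC][9-18 ALLOC][19-51 FREE]
Op 5: d = malloc(11) -> d = 19; heap: [0-2 ALLOC][3-7 FREE][8-8 ALLOC][9-18 ALLOC][19-29 ALLOC][30-51 FREE]
Op 6: e = malloc(5) -> e = 3; heap: [0-2 ALLOC][3-7 ALLOC][8-8 ALLOC][9-18 ALLOC][19-29 ALLOC][30-51 FREE]
Op 7: free(c) -> (freed c); heap: [0-2 ALLOC][3-7 ALLOC][8-8 ALLOC][9-18 FREE][19-29 ALLOC][30-51 FREE]
Free blocks: [10 22] total_free=32 largest=22 -> 100*(32-22)/32 = 1000/32 = 31.25 -> rounds to 31

Answer: 31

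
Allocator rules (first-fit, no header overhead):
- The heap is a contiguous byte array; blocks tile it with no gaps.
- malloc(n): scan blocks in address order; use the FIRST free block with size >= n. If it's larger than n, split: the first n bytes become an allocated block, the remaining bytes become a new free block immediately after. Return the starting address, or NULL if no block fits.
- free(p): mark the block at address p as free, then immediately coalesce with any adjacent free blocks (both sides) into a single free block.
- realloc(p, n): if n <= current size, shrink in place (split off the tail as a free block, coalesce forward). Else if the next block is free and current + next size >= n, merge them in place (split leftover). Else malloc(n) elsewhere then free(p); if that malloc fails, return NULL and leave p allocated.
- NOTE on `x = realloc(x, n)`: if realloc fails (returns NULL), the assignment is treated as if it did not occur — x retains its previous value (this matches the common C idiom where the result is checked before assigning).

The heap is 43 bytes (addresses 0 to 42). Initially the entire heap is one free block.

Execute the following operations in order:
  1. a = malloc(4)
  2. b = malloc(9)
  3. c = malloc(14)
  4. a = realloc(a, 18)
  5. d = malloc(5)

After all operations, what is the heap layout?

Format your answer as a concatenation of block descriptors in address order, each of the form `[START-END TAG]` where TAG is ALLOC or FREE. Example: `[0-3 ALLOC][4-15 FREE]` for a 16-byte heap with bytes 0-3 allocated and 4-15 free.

Op 1: a = malloc(4) -> a = 0; heap: [0-3 ALLOC][4-42 FREE]
Op 2: b = malloc(9) -> b = 4; heap: [0-3 ALLOC][4-12 ALLOC][13-42 FREE]
Op 3: c = malloc(14) -> c = 13; heap: [0-3 ALLOC][4-12 ALLOC][13-26 ALLOC][27-42 FREE]
Op 4: a = realloc(a, 18) -> NULL (a unchanged); heap: [0-3 ALLOC][4-12 ALLOC][13-26 ALLOC][27-42 FREE]
Op 5: d = malloc(5) -> d = 27; heap: [0-3 ALLOC][4-12 ALLOC][13-26 ALLOC][27-31 ALLOC][32-42 FREE]

Answer: [0-3 ALLOC][4-12 ALLOC][13-26 ALLOC][27-31 ALLOC][32-42 FREE]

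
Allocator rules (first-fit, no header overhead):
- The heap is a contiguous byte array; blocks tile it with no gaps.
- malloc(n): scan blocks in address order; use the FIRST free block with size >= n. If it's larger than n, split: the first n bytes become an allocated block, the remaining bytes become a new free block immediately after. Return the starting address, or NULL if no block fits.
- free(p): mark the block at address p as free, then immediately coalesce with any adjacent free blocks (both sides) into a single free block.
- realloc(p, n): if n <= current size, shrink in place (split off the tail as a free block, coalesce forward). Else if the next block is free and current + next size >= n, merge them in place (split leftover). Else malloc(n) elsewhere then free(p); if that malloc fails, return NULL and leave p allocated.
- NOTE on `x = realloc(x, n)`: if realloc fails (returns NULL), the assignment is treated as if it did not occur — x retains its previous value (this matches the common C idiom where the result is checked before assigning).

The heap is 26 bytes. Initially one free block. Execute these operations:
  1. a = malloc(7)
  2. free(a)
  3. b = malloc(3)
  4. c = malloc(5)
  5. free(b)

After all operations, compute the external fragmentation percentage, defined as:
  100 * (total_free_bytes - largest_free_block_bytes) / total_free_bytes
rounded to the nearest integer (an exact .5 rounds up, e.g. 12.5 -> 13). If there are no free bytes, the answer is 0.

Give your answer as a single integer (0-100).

Answer: 14

Derivation:
Op 1: a = malloc(7) -> a = 0; heap: [0-6 ALLOC][7-25 FREE]
Op 2: free(a) -> (freed a); heap: [0-25 FREE]
Op 3: b = malloc(3) -> b = 0; heap: [0-2 ALLOC][3-25 FREE]
Op 4: c = malloc(5) -> c = 3; heap: [0-2 ALLOC][3-7 ALLOC][8-25 FREE]
Op 5: free(b) -> (freed b); heap: [0-2 FREE][3-7 ALLOC][8-25 FREE]
Free blocks: [3 18] total_free=21 largest=18 -> 100*(21-18)/21 = 300/21 ≈ 14.286 -> rounds to 14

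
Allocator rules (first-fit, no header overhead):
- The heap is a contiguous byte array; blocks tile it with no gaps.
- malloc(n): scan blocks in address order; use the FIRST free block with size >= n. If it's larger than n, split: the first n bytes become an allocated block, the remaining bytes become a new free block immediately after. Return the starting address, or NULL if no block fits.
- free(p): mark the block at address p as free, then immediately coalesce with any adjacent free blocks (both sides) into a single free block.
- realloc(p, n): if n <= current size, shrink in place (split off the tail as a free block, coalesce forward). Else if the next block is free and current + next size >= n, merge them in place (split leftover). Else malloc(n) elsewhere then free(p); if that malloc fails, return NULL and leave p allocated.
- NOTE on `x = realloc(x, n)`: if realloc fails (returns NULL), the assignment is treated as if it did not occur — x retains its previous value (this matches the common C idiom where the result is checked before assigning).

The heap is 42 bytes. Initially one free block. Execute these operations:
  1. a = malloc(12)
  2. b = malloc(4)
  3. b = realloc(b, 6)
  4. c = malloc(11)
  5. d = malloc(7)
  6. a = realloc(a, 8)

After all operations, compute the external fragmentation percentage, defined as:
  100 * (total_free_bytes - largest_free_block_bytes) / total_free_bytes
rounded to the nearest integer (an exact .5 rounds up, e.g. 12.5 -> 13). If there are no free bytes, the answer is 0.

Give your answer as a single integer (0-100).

Op 1: a = malloc(12) -> a = 0; heap: [0-11 ALLOC][12-41 FREE]
Op 2: b = malloc(4) -> b = 12; heap: [0-11 ALLOC][12-15 ALLOC][16-41 FREE]
Op 3: b = realloc(b, 6) -> b = 12; heap: [0-11 ALLOC][12-17 ALLOC][18-41 FREE]
Op 4: c = malloc(11) -> c = 18; heap: [0-11 ALLOC][12-17 ALLOC][18-28 ALLOC][29-41 FREE]
Op 5: d = malloc(7) -> d = 29; heap: [0-11 ALLOC][12-17 ALLOC][18-28 ALLOC][29-35 ALLOC][36-41 FREE]
Op 6: a = realloc(a, 8) -> a = 0; heap: [0-7 ALLOC][8-11 FREE][12-17 ALLOC][18-28 ALLOC][29-35 ALLOC][36-41 FREE]
Free blocks: [4 6] total_free=10 largest=6 -> 100*(10-6)/10 = 400/10 = 40

Answer: 40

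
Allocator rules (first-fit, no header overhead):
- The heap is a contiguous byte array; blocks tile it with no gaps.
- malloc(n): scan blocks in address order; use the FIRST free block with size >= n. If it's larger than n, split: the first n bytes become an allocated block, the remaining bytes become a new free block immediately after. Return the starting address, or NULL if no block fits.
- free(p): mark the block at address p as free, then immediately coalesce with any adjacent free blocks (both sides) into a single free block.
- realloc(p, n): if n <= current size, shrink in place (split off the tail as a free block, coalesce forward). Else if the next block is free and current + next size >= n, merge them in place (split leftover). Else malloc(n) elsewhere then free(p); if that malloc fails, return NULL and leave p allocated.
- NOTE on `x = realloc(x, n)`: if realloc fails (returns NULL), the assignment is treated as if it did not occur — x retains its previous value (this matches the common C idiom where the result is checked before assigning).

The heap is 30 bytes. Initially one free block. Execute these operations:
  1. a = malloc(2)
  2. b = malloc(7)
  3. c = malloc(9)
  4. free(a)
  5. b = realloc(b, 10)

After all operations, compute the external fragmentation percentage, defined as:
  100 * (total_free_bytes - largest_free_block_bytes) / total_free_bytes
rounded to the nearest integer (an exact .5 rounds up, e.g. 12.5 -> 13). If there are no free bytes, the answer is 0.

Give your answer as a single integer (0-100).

Answer: 18

Derivation:
Op 1: a = malloc(2) -> a = 0; heap: [0-1 ALLOC][2-29 FREE]
Op 2: b = malloc(7) -> b = 2; heap: [0-1 ALLOC][2-8 ALLOC][9-29 FREE]
Op 3: c = malloc(9) -> c = 9; heap: [0-1 ALLOC][2-8 ALLOC][9-17 ALLOC][18-29 FREE]
Op 4: free(a) -> (freed a); heap: [0-1 FREE][2-8 ALLOC][9-17 ALLOC][18-29 FREE]
Op 5: b = realloc(b, 10) -> b = 18; heap: [0-8 FREE][9-17 ALLOC][18-27 ALLOC][28-29 FREE]
Free blocks: [9 2] total_free=11 largest=9 -> 100*(11-9)/11 = 200/11 ≈ 18.182 -> rounds to 18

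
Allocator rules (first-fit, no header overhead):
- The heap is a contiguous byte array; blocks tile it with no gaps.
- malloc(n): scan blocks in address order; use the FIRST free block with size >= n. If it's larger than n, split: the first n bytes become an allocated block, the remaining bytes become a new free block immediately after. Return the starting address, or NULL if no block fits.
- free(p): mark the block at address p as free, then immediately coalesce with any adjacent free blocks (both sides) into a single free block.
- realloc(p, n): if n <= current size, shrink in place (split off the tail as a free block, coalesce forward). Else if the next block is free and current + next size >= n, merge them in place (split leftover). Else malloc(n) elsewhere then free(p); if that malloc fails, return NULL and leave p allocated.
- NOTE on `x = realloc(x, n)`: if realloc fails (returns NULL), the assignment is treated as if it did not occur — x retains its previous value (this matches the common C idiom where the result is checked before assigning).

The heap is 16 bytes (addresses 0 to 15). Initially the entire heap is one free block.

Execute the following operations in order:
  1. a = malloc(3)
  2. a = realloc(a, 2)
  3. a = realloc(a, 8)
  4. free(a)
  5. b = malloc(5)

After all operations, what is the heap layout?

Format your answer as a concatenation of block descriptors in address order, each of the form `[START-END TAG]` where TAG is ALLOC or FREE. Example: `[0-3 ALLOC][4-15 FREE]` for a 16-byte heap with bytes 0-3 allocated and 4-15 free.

Answer: [0-4 ALLOC][5-15 FREE]

Derivation:
Op 1: a = malloc(3) -> a = 0; heap: [0-2 ALLOC][3-15 FREE]
Op 2: a = realloc(a, 2) -> a = 0; heap: [0-1 ALLOC][2-15 FREE]
Op 3: a = realloc(a, 8) -> a = 0; heap: [0-7 ALLOC][8-15 FREE]
Op 4: free(a) -> (freed a); heap: [0-15 FREE]
Op 5: b = malloc(5) -> b = 0; heap: [0-4 ALLOC][5-15 FREE]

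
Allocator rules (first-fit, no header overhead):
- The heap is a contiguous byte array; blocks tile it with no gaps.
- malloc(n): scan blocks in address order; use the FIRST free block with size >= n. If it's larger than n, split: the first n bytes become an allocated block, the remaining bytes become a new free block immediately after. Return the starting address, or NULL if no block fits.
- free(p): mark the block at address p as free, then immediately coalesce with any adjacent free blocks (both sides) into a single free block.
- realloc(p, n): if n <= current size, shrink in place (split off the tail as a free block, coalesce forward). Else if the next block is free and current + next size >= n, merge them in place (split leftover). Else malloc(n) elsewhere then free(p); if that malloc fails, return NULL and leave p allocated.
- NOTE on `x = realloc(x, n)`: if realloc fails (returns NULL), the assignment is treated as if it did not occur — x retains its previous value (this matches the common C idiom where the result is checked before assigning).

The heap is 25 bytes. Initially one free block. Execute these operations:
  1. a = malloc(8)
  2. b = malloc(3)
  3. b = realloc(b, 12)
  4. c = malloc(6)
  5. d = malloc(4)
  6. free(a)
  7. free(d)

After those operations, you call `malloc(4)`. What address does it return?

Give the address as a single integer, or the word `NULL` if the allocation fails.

Answer: 0

Derivation:
Op 1: a = malloc(8) -> a = 0; heap: [0-7 ALLOC][8-24 FREE]
Op 2: b = malloc(3) -> b = 8; heap: [0-7 ALLOC][8-10 ALLOC][11-24 FREE]
Op 3: b = realloc(b, 12) -> b = 8; heap: [0-7 ALLOC][8-19 ALLOC][20-24 FREE]
Op 4: c = malloc(6) -> c = NULL; heap: [0-7 ALLOC][8-19 ALLOC][20-24 FREE]
Op 5: d = malloc(4) -> d = 20; heap: [0-7 ALLOC][8-19 ALLOC][20-23 ALLOC][24-24 FREE]
Op 6: free(a) -> (freed a); heap: [0-7 FREE][8-19 ALLOC][20-23 ALLOC][24-24 FREE]
Op 7: free(d) -> (freed d); heap: [0-7 FREE][8-19 ALLOC][20-24 FREE]
malloc(4): first-fit scan over [0-7 FREE][8-19 ALLOC][20-24 FREE] -> 0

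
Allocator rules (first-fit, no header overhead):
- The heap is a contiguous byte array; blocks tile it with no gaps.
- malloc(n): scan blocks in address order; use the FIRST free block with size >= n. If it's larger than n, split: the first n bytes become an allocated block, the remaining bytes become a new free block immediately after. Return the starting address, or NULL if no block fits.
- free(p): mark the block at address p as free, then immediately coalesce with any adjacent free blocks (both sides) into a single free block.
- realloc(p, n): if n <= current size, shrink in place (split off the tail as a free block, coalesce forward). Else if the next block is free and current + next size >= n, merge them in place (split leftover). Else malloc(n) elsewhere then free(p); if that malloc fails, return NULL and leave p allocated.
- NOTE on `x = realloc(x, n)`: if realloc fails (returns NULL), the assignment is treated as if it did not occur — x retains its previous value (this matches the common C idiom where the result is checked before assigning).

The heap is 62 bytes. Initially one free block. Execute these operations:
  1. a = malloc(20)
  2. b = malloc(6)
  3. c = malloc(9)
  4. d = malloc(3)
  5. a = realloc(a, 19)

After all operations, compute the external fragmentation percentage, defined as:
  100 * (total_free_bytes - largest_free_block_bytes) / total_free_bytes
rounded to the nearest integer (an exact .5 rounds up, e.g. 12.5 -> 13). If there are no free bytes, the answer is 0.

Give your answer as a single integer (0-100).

Op 1: a = malloc(20) -> a = 0; heap: [0-19 ALLOC][20-61 FREE]
Op 2: b = malloc(6) -> b = 20; heap: [0-19 ALLOC][20-25 ALLOC][26-61 FREE]
Op 3: c = malloc(9) -> c = 26; heap: [0-19 ALLOC][20-25 ALLOC][26-34 ALLOC][35-61 FREE]
Op 4: d = malloc(3) -> d = 35; heap: [0-19 ALLOC][20-25 ALLOC][26-34 ALLOC][35-37 ALLOC][38-61 FREE]
Op 5: a = realloc(a, 19) -> a = 0; heap: [0-18 ALLOC][19-19 FREE][20-25 ALLOC][26-34 ALLOC][35-37 ALLOC][38-61 FREE]
Free blocks: [1 24] total_free=25 largest=24 -> 100*(25-24)/25 = 100/25 = 4

Answer: 4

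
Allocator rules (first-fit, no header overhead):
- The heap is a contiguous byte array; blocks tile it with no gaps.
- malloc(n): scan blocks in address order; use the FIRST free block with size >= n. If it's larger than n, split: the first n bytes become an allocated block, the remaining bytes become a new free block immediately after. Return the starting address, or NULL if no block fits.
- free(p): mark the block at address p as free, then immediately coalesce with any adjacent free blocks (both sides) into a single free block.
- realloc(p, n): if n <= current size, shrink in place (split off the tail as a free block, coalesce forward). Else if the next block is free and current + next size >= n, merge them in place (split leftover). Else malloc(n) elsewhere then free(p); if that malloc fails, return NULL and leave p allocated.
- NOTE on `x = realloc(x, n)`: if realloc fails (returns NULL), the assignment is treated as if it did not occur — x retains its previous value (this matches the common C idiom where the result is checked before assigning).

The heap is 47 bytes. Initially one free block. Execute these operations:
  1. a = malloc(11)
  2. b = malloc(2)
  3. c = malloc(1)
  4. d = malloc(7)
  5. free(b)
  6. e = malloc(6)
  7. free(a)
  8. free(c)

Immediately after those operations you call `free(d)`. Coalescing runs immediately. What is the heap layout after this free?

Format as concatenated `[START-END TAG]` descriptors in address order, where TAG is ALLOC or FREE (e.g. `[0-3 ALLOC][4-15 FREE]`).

Op 1: a = malloc(11) -> a = 0; heap: [0-10 ALLOC][11-46 FREE]
Op 2: b = malloc(2) -> b = 11; heap: [0-10 ALLOC][11-12 ALLOC][13-46 FREE]
Op 3: c = malloc(1) -> c = 13; heap: [0-10 ALLOC][11-12 ALLOC][13-13 ALLOC][14-46 FREE]
Op 4: d = malloc(7) -> d = 14; heap: [0-10 ALLOC][11-12 ALLOC][13-13 ALLOC][14-20 ALLOC][21-46 FREE]
Op 5: free(b) -> (freed b); heap: [0-10 ALLOC][11-12 FREE][13-13 ALLOC][14-20 ALLOC][21-46 FREE]
Op 6: e = malloc(6) -> e = 21; heap: [0-10 ALLOC][11-12 FREE][13-13 ALLOC][14-20 ALLOC][21-26 ALLOC][27-46 FREE]
Op 7: free(a) -> (freed a); heap: [0-12 FREE][13-13 ALLOC][14-20 ALLOC][21-26 ALLOC][27-46 FREE]
Op 8: free(c) -> (freed c); heap: [0-13 FREE][14-20 ALLOC][21-26 ALLOC][27-46 FREE]
free(d): d = 14 -> block [14-20 ALLOC]; mark free, coalesce with adjacent free neighbors -> [0-20 FREE][21-26 ALLOC][27-46 FREE]

Answer: [0-20 FREE][21-26 ALLOC][27-46 FREE]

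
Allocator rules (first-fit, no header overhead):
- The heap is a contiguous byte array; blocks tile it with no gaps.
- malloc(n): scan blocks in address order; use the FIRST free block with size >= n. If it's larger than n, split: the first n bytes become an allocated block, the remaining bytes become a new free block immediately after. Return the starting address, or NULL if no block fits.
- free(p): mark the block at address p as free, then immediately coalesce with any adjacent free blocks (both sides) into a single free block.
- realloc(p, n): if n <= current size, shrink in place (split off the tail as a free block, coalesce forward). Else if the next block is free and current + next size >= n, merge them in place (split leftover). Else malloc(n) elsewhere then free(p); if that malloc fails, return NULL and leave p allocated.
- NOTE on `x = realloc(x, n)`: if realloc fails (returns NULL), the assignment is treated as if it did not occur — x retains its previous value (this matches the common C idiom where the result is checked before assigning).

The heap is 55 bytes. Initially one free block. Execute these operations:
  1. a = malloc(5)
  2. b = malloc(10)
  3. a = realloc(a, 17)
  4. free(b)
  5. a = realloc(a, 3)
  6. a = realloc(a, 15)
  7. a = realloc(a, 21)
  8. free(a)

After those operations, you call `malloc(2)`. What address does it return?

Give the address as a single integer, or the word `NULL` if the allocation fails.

Op 1: a = malloc(5) -> a = 0; heap: [0-4 ALLOC][5-54 FREE]
Op 2: b = malloc(10) -> b = 5; heap: [0-4 ALLOC][5-14 ALLOC][15-54 FREE]
Op 3: a = realloc(a, 17) -> a = 15; heap: [0-4 FREE][5-14 ALLOC][15-31 ALLOC][32-54 FREE]
Op 4: free(b) -> (freed b); heap: [0-14 FREE][15-31 ALLOC][32-54 FREE]
Op 5: a = realloc(a, 3) -> a = 15; heap: [0-14 FREE][15-17 ALLOC][18-54 FREE]
Op 6: a = realloc(a, 15) -> a = 15; heap: [0-14 FREE][15-29 ALLOC][30-54 FREE]
Op 7: a = realloc(a, 21) -> a = 15; heap: [0-14 FREE][15-35 ALLOC][36-54 FREE]
Op 8: free(a) -> (freed a); heap: [0-54 FREE]
malloc(2): first-fit scan over [0-54 FREE] -> 0

Answer: 0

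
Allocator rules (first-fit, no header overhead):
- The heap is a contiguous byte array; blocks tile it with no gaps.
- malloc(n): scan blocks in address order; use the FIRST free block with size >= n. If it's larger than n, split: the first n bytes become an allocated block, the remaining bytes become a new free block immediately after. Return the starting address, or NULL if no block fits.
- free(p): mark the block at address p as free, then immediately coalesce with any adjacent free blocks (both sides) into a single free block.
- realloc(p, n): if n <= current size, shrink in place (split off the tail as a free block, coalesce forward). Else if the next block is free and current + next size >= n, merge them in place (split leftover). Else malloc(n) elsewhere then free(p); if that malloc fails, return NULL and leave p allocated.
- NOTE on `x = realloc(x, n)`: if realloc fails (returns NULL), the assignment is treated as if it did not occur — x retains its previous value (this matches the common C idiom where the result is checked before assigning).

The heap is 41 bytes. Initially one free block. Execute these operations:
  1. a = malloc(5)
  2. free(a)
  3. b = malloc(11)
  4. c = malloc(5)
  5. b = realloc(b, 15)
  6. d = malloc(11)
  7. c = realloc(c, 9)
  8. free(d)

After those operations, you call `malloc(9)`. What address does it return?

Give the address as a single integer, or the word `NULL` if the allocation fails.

Answer: 0

Derivation:
Op 1: a = malloc(5) -> a = 0; heap: [0-4 ALLOC][5-40 FREE]
Op 2: free(a) -> (freed a); heap: [0-40 FREE]
Op 3: b = malloc(11) -> b = 0; heap: [0-10 ALLOC][11-40 FREE]
Op 4: c = malloc(5) -> c = 11; heap: [0-10 ALLOC][11-15 ALLOC][16-40 FREE]
Op 5: b = realloc(b, 15) -> b = 16; heap: [0-10 FREE][11-15 ALLOC][16-30 ALLOC][31-40 FREE]
Op 6: d = malloc(11) -> d = 0; heap: [0-10 ALLOC][11-15 ALLOC][16-30 ALLOC][31-40 FREE]
Op 7: c = realloc(c, 9) -> c = 31; heap: [0-10 ALLOC][11-15 FREE][16-30 ALLOC][31-39 ALLOC][40-40 FREE]
Op 8: free(d) -> (freed d); heap: [0-15 FREE][16-30 ALLOC][31-39 ALLOC][40-40 FREE]
malloc(9): first-fit scan over [0-15 FREE][16-30 ALLOC][31-39 ALLOC][40-40 FREE] -> 0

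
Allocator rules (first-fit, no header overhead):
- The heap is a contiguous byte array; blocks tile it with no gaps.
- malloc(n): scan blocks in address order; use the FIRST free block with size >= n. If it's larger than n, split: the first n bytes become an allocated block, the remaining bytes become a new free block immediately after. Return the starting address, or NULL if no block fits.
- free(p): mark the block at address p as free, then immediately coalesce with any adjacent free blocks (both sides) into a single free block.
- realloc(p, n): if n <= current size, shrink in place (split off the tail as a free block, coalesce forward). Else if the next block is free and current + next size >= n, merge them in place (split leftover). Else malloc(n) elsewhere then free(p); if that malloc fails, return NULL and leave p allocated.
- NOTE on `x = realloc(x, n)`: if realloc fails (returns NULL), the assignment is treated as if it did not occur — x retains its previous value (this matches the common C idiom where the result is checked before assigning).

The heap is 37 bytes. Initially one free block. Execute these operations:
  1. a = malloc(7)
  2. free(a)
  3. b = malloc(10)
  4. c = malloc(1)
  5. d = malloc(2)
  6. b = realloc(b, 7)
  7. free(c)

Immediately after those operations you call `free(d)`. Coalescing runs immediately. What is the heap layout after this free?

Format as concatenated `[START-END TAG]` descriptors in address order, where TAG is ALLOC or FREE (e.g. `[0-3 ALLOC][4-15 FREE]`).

Op 1: a = malloc(7) -> a = 0; heap: [0-6 ALLOC][7-36 FREE]
Op 2: free(a) -> (freed a); heap: [0-36 FREE]
Op 3: b = malloc(10) -> b = 0; heap: [0-9 ALLOC][10-36 FREE]
Op 4: c = malloc(1) -> c = 10; heap: [0-9 ALLOC][10-10 ALLOC][11-36 FREE]
Op 5: d = malloc(2) -> d = 11; heap: [0-9 ALLOC][10-10 ALLOC][11-12 ALLOC][13-36 FREE]
Op 6: b = realloc(b, 7) -> b = 0; heap: [0-6 ALLOC][7-9 FREE][10-10 ALLOC][11-12 ALLOC][13-36 FREE]
Op 7: free(c) -> (freed c); heap: [0-6 ALLOC][7-10 FREE][11-12 ALLOC][13-36 FREE]
free(d): d = 11 -> block [11-12 ALLOC]; mark free, coalesce with adjacent free neighbors -> [0-6 ALLOC][7-36 FREE]

Answer: [0-6 ALLOC][7-36 FREE]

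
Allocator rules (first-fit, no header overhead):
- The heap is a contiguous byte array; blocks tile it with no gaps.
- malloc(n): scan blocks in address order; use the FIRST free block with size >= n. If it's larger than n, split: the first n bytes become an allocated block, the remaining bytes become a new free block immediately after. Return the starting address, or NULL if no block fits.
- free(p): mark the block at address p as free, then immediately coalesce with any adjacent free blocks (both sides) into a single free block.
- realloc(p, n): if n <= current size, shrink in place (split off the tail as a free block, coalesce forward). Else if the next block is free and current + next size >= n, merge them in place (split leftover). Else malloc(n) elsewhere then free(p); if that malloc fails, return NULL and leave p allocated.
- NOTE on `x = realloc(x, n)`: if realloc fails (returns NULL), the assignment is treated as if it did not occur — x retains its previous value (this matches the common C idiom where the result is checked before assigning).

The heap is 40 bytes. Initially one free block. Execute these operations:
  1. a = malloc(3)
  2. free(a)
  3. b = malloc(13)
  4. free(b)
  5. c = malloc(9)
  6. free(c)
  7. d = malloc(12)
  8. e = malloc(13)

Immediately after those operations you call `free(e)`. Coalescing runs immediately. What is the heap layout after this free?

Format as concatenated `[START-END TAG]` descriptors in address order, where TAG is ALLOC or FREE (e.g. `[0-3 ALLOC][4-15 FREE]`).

Answer: [0-11 ALLOC][12-39 FREE]

Derivation:
Op 1: a = malloc(3) -> a = 0; heap: [0-2 ALLOC][3-39 FREE]
Op 2: free(a) -> (freed a); heap: [0-39 FREE]
Op 3: b = malloc(13) -> b = 0; heap: [0-12 ALLOC][13-39 FREE]
Op 4: free(b) -> (freed b); heap: [0-39 FREE]
Op 5: c = malloc(9) -> c = 0; heap: [0-8 ALLOC][9-39 FREE]
Op 6: free(c) -> (freed c); heap: [0-39 FREE]
Op 7: d = malloc(12) -> d = 0; heap: [0-11 ALLOC][12-39 FREE]
Op 8: e = malloc(13) -> e = 12; heap: [0-11 ALLOC][12-24 ALLOC][25-39 FREE]
free(e): e = 12 -> block [12-24 ALLOC]; mark free, coalesce with adjacent free neighbors -> [0-11 ALLOC][12-39 FREE]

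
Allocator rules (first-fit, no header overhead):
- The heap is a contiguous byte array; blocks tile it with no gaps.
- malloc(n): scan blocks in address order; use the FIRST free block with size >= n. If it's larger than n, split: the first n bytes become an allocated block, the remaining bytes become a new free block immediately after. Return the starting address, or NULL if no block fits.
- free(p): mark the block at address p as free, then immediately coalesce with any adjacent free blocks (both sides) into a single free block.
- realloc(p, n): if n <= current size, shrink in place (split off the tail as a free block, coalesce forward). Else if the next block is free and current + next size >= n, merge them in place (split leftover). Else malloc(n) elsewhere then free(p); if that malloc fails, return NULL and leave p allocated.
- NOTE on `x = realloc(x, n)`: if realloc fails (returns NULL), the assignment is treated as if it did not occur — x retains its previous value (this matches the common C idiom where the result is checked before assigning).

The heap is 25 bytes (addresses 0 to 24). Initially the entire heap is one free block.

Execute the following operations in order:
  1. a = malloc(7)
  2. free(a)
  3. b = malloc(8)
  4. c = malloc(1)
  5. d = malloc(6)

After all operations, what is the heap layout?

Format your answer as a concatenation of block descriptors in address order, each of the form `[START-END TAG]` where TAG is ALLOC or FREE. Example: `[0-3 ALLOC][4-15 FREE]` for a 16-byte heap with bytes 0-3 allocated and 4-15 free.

Op 1: a = malloc(7) -> a = 0; heap: [0-6 ALLOC][7-24 FREE]
Op 2: free(a) -> (freed a); heap: [0-24 FREE]
Op 3: b = malloc(8) -> b = 0; heap: [0-7 ALLOC][8-24 FREE]
Op 4: c = malloc(1) -> c = 8; heap: [0-7 ALLOC][8-8 ALLOC][9-24 FREE]
Op 5: d = malloc(6) -> d = 9; heap: [0-7 ALLOC][8-8 ALLOC][9-14 ALLOC][15-24 FREE]

Answer: [0-7 ALLOC][8-8 ALLOC][9-14 ALLOC][15-24 FREE]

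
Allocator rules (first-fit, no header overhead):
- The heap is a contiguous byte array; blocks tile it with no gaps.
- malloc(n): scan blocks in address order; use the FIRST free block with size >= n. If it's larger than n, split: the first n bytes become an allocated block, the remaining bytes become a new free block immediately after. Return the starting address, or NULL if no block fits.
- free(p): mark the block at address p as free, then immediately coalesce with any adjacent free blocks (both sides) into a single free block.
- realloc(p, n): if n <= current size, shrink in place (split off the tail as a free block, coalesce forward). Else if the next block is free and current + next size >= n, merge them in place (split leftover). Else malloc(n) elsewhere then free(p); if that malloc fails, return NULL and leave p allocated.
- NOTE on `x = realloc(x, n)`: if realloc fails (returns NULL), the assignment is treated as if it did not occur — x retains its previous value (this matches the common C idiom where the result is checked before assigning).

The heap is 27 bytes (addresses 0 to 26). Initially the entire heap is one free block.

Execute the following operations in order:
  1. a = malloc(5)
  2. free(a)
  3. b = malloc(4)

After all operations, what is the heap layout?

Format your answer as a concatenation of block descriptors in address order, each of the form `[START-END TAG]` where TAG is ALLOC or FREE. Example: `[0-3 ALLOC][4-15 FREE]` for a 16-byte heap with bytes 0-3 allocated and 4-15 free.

Answer: [0-3 ALLOC][4-26 FREE]

Derivation:
Op 1: a = malloc(5) -> a = 0; heap: [0-4 ALLOC][5-26 FREE]
Op 2: free(a) -> (freed a); heap: [0-26 FREE]
Op 3: b = malloc(4) -> b = 0; heap: [0-3 ALLOC][4-26 FREE]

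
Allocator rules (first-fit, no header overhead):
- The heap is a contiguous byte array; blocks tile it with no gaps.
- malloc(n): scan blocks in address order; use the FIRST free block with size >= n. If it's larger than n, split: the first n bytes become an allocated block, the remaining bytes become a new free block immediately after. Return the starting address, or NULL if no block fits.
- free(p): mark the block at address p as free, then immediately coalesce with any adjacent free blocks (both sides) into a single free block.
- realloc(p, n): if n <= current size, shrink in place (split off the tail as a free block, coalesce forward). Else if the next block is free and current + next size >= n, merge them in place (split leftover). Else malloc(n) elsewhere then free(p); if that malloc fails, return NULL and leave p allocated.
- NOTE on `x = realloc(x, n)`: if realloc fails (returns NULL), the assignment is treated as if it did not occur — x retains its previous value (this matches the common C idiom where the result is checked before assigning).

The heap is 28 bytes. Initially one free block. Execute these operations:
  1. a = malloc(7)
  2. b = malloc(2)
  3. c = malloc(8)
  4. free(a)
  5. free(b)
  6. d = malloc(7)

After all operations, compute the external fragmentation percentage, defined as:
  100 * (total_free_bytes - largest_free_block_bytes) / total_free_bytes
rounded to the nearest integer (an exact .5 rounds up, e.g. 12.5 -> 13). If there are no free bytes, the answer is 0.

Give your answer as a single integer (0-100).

Answer: 15

Derivation:
Op 1: a = malloc(7) -> a = 0; heap: [0-6 ALLOC][7-27 FREE]
Op 2: b = malloc(2) -> b = 7; heap: [0-6 ALLOC][7-8 ALLOC][9-27 FREE]
Op 3: c = malloc(8) -> c = 9; heap: [0-6 ALLOC][7-8 ALLOC][9-16 ALLOC][17-27 FREE]
Op 4: free(a) -> (freed a); heap: [0-6 FREE][7-8 ALLOC][9-16 ALLOC][17-27 FREE]
Op 5: free(b) -> (freed b); heap: [0-8 FREE][9-16 ALLOC][17-27 FREE]
Op 6: d = malloc(7) -> d = 0; heap: [0-6 ALLOC][7-8 FREE][9-16 ALLOC][17-27 FREE]
Free blocks: [2 11] total_free=13 largest=11 -> 100*(13-11)/13 = 200/13 ≈ 15.385 -> rounds to 15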